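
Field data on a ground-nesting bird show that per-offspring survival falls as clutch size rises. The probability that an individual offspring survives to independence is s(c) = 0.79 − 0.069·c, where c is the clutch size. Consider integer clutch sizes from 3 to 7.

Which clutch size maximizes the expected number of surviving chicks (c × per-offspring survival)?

Expected surviving chicks = c × s(c):
  c=3: 3 × 0.583 = 1.749
  c=4: 4 × 0.514 = 2.056
  c=5: 5 × 0.445 = 2.225
  c=6: 6 × 0.376 = 2.256
  c=7: 7 × 0.307 = 2.149
Maximum at c = 6 (2.256 surviving chicks).

6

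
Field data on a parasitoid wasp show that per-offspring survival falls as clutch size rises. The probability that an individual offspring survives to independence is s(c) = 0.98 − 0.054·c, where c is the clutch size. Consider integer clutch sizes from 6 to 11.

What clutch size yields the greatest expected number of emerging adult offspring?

9

Expected emerging adult offspring = c × s(c):
  c=6: 6 × 0.656 = 3.936
  c=7: 7 × 0.602 = 4.214
  c=8: 8 × 0.548 = 4.384
  c=9: 9 × 0.494 = 4.446
  c=10: 10 × 0.440 = 4.400
  c=11: 11 × 0.386 = 4.246
Maximum at c = 9 (4.446 emerging adult offspring).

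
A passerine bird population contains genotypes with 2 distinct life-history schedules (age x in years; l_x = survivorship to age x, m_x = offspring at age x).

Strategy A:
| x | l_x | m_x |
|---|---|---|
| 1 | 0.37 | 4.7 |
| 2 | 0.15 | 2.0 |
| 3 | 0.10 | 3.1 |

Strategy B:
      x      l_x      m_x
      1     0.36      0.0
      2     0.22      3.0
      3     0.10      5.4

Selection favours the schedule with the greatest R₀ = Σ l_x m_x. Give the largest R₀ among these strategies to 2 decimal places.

2.35

Strategy A: R₀ = 0.37×4.7 + 0.15×2.0 + 0.10×3.1 = 2.3490
Strategy B: R₀ = 0.36×0.0 + 0.22×3.0 + 0.10×5.4 = 1.2000
Highest R₀: strategy A with 2.3490.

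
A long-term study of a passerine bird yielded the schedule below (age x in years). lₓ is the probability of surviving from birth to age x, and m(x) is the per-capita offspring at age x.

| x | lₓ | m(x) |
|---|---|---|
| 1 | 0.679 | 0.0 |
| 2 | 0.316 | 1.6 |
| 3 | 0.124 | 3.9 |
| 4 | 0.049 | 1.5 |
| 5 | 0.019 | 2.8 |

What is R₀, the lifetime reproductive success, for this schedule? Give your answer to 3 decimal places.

1.116

R₀ = Σ lₓ m(x):
  age 1: 0.679 × 0.0 = 0.0000
  age 2: 0.316 × 1.6 = 0.5056
  age 3: 0.124 × 3.9 = 0.4836
  age 4: 0.049 × 1.5 = 0.0735
  age 5: 0.019 × 2.8 = 0.0532
R₀ = 0.0000 + 0.5056 + 0.4836 + 0.0735 + 0.0532 = 1.1159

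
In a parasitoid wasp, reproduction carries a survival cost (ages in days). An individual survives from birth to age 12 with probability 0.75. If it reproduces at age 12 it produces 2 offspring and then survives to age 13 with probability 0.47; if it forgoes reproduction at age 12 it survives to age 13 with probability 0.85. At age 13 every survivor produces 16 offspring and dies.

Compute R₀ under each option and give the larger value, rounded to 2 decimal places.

10.20

breed at age 12: R₀ = 0.75 × (2 + 0.47 × 16) = 0.75 × 9.5200 = 7.1400
delay to age 13: R₀ = 0.75 × (0.85 × 16) = 0.75 × 13.6000 = 10.2000
Higher: delay to age 13 (10.2000).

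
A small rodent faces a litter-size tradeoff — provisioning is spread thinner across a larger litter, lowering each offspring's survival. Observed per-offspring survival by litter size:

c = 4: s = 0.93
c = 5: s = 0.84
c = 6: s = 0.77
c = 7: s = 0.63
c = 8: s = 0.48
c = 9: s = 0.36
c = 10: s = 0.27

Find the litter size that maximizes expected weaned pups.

Expected weaned pups = c × s(c):
  c=4: 4 × 0.93 = 3.720
  c=5: 5 × 0.84 = 4.200
  c=6: 6 × 0.77 = 4.620
  c=7: 7 × 0.63 = 4.410
  c=8: 8 × 0.48 = 3.840
  c=9: 9 × 0.36 = 3.240
  c=10: 10 × 0.27 = 2.700
Maximum at c = 6 (4.620 weaned pups).

6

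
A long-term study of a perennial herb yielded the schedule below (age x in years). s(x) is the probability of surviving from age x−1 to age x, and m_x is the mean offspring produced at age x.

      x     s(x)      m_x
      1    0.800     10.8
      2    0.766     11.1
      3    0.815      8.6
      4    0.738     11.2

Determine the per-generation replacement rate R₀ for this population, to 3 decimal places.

23.865

Survivorship from birth: l_x = s_1·s_2·…·s_x.
  l_1 = 0.80000
  l_2 = 0.61280
  l_3 = 0.49943
  l_4 = 0.36858
R₀ = Σ l_x m_x:
  age 1: 0.80000 × 10.8 = 8.6400
  age 2: 0.61280 × 11.1 = 6.8021
  age 3: 0.49943 × 8.6 = 4.2951
  age 4: 0.36858 × 11.2 = 4.1281
R₀ = 8.6400 + 6.8021 + 4.2951 + 4.1281 = 23.8653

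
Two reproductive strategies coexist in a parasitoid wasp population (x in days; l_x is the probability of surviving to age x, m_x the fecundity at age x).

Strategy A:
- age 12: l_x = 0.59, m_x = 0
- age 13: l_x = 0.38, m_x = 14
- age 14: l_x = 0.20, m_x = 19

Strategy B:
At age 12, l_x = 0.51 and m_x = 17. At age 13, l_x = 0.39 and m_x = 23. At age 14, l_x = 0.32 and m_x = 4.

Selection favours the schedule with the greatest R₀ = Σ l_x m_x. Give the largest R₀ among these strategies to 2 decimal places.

18.92

Strategy A: R₀ = 0.59×0 + 0.38×14 + 0.20×19 = 9.1200
Strategy B: R₀ = 0.51×17 + 0.39×23 + 0.32×4 = 18.9200
Highest R₀: strategy B with 18.9200.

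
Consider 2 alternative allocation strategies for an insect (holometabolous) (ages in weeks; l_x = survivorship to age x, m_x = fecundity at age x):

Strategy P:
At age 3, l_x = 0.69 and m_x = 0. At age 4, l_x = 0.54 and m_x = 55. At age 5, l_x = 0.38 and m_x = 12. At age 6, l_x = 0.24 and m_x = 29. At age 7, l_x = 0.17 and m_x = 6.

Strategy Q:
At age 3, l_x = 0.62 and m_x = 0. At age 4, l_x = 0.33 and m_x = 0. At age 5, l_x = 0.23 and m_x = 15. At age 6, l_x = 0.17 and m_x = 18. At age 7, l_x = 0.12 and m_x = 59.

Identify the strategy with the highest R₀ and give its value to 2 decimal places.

42.24

Strategy P: R₀ = 0.69×0 + 0.54×55 + 0.38×12 + 0.24×29 + 0.17×6 = 42.2400
Strategy Q: R₀ = 0.62×0 + 0.33×0 + 0.23×15 + 0.17×18 + 0.12×59 = 13.5900
Highest R₀: strategy P with 42.2400.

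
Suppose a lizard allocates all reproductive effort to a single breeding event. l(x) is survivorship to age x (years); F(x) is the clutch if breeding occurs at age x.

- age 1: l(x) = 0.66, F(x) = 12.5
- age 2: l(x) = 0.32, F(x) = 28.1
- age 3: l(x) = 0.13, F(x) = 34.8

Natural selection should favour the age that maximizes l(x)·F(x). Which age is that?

Expected offspring if breeding at age x = l(x) × F(x):
  age 1: 0.66 × 12.5 = 8.250
  age 2: 0.32 × 28.1 = 8.992
  age 3: 0.13 × 34.8 = 4.524
Maximum at age 2 (8.992).

2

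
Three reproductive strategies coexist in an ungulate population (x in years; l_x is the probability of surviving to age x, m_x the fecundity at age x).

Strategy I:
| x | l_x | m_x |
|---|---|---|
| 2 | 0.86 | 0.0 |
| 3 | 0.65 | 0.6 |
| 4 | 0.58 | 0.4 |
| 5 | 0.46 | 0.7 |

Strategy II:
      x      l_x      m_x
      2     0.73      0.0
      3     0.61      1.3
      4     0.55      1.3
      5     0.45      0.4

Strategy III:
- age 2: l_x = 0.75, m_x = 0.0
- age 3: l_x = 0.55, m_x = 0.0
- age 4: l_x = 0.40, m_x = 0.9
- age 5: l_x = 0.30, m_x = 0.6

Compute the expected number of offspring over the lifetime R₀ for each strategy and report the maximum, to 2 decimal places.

Strategy I: R₀ = 0.86×0.0 + 0.65×0.6 + 0.58×0.4 + 0.46×0.7 = 0.9440
Strategy II: R₀ = 0.73×0.0 + 0.61×1.3 + 0.55×1.3 + 0.45×0.4 = 1.6880
Strategy III: R₀ = 0.75×0.0 + 0.55×0.0 + 0.40×0.9 + 0.30×0.6 = 0.5400
Highest R₀: strategy II with 1.6880.

1.69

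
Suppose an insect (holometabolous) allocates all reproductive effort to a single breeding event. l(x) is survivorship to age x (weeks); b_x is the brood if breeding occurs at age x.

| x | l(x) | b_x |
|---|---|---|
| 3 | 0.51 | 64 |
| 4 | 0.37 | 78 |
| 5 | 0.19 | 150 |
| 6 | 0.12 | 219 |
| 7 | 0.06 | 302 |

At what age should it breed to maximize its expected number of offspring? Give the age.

3

Expected offspring if breeding at age x = l(x) × b_x:
  age 3: 0.51 × 64 = 32.640
  age 4: 0.37 × 78 = 28.860
  age 5: 0.19 × 150 = 28.500
  age 6: 0.12 × 219 = 26.280
  age 7: 0.06 × 302 = 18.120
Maximum at age 3 (32.640).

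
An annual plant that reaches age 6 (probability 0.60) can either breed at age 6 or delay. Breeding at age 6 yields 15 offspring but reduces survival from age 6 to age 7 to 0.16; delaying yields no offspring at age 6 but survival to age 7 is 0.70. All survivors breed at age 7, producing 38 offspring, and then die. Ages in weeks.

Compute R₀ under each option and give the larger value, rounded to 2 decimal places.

breed at age 6: R₀ = 0.60 × (15 + 0.16 × 38) = 0.60 × 21.0800 = 12.6480
delay to age 7: R₀ = 0.60 × (0.70 × 38) = 0.60 × 26.6000 = 15.9600
Higher: delay to age 7 (15.9600).

15.96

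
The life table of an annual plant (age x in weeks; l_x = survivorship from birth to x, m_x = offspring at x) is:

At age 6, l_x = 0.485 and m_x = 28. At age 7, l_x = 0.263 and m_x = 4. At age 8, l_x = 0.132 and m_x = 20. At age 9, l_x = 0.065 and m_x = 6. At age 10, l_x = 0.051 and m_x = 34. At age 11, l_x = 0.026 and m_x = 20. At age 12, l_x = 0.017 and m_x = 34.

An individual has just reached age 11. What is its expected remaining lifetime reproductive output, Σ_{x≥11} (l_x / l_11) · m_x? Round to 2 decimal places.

l_11 = 0.026. Conditional survival from age 11 to x is l_x / l_11.
  x=11: (0.026/0.026) × 20 = 20.0000
  x=12: (0.017/0.026) × 34 = 22.2308
Sum = 20.0000 + 22.2308 = 42.2308

42.23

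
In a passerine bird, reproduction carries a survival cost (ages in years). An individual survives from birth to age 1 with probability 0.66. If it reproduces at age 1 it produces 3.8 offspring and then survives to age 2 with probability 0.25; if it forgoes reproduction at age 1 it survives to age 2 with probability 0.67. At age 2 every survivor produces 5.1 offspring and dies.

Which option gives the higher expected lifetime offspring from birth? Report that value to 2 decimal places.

3.35

breed at age 1: R₀ = 0.66 × (3.8 + 0.25 × 5.1) = 0.66 × 5.0750 = 3.3495
delay to age 2: R₀ = 0.66 × (0.67 × 5.1) = 0.66 × 3.4170 = 2.2552
Higher: breed at age 1 (3.3495).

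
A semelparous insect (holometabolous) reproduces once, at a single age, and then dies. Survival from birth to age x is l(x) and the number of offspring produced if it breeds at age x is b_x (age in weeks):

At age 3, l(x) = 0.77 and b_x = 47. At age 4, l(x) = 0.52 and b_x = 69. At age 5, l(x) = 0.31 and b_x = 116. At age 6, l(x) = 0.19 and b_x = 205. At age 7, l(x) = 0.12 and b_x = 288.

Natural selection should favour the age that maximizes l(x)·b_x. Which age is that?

Expected offspring if breeding at age x = l(x) × b_x:
  age 3: 0.77 × 47 = 36.190
  age 4: 0.52 × 69 = 35.880
  age 5: 0.31 × 116 = 35.960
  age 6: 0.19 × 205 = 38.950
  age 7: 0.12 × 288 = 34.560
Maximum at age 6 (38.950).

6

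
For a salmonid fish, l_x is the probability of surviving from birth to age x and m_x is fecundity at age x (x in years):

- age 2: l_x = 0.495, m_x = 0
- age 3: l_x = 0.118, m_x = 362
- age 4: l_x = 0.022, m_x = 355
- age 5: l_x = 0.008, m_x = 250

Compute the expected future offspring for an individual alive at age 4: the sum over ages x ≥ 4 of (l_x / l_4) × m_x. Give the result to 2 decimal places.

445.91

l_4 = 0.022. Conditional survival from age 4 to x is l_x / l_4.
  x=4: (0.022/0.022) × 355 = 355.0000
  x=5: (0.008/0.022) × 250 = 90.9091
Sum = 355.0000 + 90.9091 = 445.9091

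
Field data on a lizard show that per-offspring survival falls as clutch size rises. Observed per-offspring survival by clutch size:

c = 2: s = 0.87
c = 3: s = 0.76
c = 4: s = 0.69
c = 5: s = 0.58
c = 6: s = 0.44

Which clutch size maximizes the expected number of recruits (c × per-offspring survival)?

5

Expected recruits = c × s(c):
  c=2: 2 × 0.87 = 1.740
  c=3: 3 × 0.76 = 2.280
  c=4: 4 × 0.69 = 2.760
  c=5: 5 × 0.58 = 2.900
  c=6: 6 × 0.44 = 2.640
Maximum at c = 5 (2.900 recruits).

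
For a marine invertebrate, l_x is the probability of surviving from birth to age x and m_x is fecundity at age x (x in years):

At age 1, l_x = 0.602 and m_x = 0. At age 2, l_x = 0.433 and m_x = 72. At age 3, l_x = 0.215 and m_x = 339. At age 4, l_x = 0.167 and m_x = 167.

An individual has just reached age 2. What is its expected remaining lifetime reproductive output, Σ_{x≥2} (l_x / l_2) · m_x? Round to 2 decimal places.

304.73

l_2 = 0.433. Conditional survival from age 2 to x is l_x / l_2.
  x=2: (0.433/0.433) × 72 = 72.0000
  x=3: (0.215/0.433) × 339 = 168.3256
  x=4: (0.167/0.433) × 167 = 64.4088
Sum = 72.0000 + 168.3256 + 64.4088 = 304.7344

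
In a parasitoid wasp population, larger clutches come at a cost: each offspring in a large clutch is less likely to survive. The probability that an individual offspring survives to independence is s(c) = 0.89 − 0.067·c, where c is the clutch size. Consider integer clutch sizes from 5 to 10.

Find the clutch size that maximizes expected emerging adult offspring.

7

Expected emerging adult offspring = c × s(c):
  c=5: 5 × 0.555 = 2.775
  c=6: 6 × 0.488 = 2.928
  c=7: 7 × 0.421 = 2.947
  c=8: 8 × 0.354 = 2.832
  c=9: 9 × 0.287 = 2.583
  c=10: 10 × 0.220 = 2.200
Maximum at c = 7 (2.947 emerging adult offspring).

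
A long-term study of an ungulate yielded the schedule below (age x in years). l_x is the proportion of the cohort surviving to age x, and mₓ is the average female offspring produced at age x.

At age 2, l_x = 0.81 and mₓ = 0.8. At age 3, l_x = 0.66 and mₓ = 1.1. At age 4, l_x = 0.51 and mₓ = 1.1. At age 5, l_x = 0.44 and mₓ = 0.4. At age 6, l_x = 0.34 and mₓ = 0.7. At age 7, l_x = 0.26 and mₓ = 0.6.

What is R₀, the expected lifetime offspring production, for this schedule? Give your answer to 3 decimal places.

R₀ = Σ l_x mₓ:
  age 2: 0.81 × 0.8 = 0.6480
  age 3: 0.66 × 1.1 = 0.7260
  age 4: 0.51 × 1.1 = 0.5610
  age 5: 0.44 × 0.4 = 0.1760
  age 6: 0.34 × 0.7 = 0.2380
  age 7: 0.26 × 0.6 = 0.1560
R₀ = 0.6480 + 0.7260 + 0.5610 + 0.1760 + 0.2380 + 0.1560 = 2.5050

2.505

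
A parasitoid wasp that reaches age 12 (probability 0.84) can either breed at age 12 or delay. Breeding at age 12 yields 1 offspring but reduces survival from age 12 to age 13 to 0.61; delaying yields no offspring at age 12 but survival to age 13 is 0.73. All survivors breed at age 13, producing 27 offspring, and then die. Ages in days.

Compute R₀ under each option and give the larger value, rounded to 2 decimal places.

16.56

breed at age 12: R₀ = 0.84 × (1 + 0.61 × 27) = 0.84 × 17.4700 = 14.6748
delay to age 13: R₀ = 0.84 × (0.73 × 27) = 0.84 × 19.7100 = 16.5564
Higher: delay to age 13 (16.5564).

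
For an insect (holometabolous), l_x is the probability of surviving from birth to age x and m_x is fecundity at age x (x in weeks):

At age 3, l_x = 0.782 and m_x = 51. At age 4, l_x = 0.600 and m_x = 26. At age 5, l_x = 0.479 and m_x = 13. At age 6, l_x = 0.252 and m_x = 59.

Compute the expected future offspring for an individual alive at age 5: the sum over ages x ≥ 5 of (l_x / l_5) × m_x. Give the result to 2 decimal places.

44.04

l_5 = 0.479. Conditional survival from age 5 to x is l_x / l_5.
  x=5: (0.479/0.479) × 13 = 13.0000
  x=6: (0.252/0.479) × 59 = 31.0397
Sum = 13.0000 + 31.0397 = 44.0397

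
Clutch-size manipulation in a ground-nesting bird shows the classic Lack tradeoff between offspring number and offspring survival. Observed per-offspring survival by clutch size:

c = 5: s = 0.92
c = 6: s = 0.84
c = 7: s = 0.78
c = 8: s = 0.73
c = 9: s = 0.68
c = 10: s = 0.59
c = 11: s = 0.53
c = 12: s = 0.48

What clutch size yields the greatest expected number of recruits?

Expected recruits = c × s(c):
  c=5: 5 × 0.92 = 4.600
  c=6: 6 × 0.84 = 5.040
  c=7: 7 × 0.78 = 5.460
  c=8: 8 × 0.73 = 5.840
  c=9: 9 × 0.68 = 6.120
  c=10: 10 × 0.59 = 5.900
  c=11: 11 × 0.53 = 5.830
  c=12: 12 × 0.48 = 5.760
Maximum at c = 9 (6.120 recruits).

9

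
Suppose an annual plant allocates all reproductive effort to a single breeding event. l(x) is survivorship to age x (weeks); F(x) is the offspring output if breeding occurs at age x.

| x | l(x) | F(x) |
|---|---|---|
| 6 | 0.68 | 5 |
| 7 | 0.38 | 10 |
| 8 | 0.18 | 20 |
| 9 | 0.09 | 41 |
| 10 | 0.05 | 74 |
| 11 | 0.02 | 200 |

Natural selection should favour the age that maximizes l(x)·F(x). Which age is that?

Expected offspring if breeding at age x = l(x) × F(x):
  age 6: 0.68 × 5 = 3.400
  age 7: 0.38 × 10 = 3.800
  age 8: 0.18 × 20 = 3.600
  age 9: 0.09 × 41 = 3.690
  age 10: 0.05 × 74 = 3.700
  age 11: 0.02 × 200 = 4.000
Maximum at age 11 (4.000).

11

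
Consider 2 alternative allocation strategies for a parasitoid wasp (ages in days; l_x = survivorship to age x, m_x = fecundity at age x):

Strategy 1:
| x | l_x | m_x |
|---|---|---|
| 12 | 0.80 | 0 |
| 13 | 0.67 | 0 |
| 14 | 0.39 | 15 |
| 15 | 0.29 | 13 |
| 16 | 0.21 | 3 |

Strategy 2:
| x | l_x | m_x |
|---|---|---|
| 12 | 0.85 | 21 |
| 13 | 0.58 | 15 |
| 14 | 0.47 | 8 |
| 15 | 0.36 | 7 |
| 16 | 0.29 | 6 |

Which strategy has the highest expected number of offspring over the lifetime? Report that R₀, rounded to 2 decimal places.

34.57

Strategy 1: R₀ = 0.80×0 + 0.67×0 + 0.39×15 + 0.29×13 + 0.21×3 = 10.2500
Strategy 2: R₀ = 0.85×21 + 0.58×15 + 0.47×8 + 0.36×7 + 0.29×6 = 34.5700
Highest R₀: strategy 2 with 34.5700.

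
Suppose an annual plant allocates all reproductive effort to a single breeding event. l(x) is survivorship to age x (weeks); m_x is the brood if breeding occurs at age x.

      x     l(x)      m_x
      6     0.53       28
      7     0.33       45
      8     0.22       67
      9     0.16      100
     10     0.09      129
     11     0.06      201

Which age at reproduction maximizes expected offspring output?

Expected offspring if breeding at age x = l(x) × m_x:
  age 6: 0.53 × 28 = 14.840
  age 7: 0.33 × 45 = 14.850
  age 8: 0.22 × 67 = 14.740
  age 9: 0.16 × 100 = 16.000
  age 10: 0.09 × 129 = 11.610
  age 11: 0.06 × 201 = 12.060
Maximum at age 9 (16.000).

9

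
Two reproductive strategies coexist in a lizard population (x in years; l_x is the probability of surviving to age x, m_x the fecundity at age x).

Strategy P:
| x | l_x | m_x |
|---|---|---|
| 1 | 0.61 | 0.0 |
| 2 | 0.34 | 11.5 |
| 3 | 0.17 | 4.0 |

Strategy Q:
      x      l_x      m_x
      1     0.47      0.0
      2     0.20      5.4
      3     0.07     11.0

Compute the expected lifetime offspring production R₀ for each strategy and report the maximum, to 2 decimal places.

4.59

Strategy P: R₀ = 0.61×0.0 + 0.34×11.5 + 0.17×4.0 = 4.5900
Strategy Q: R₀ = 0.47×0.0 + 0.20×5.4 + 0.07×11.0 = 1.8500
Highest R₀: strategy P with 4.5900.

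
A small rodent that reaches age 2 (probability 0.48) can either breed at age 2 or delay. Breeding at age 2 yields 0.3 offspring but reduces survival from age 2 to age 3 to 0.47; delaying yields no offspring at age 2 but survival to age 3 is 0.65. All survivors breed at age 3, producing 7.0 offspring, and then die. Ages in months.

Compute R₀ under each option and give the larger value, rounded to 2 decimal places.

breed at age 2: R₀ = 0.48 × (0.3 + 0.47 × 7.0) = 0.48 × 3.5900 = 1.7232
delay to age 3: R₀ = 0.48 × (0.65 × 7.0) = 0.48 × 4.5500 = 2.1840
Higher: delay to age 3 (2.1840).

2.18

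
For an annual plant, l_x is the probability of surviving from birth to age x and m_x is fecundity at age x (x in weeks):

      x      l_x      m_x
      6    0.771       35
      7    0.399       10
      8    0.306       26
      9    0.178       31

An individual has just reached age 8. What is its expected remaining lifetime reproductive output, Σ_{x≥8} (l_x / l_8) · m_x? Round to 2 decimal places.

44.03

l_8 = 0.306. Conditional survival from age 8 to x is l_x / l_8.
  x=8: (0.306/0.306) × 26 = 26.0000
  x=9: (0.178/0.306) × 31 = 18.0327
Sum = 26.0000 + 18.0327 = 44.0327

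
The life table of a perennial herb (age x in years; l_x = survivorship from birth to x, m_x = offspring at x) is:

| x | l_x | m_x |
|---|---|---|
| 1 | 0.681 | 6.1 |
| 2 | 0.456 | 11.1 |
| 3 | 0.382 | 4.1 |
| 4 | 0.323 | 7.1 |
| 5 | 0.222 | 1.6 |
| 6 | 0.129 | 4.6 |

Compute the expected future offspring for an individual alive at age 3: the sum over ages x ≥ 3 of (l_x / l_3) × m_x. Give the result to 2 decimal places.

l_3 = 0.382. Conditional survival from age 3 to x is l_x / l_3.
  x=3: (0.382/0.382) × 4.1 = 4.1000
  x=4: (0.323/0.382) × 7.1 = 6.0034
  x=5: (0.222/0.382) × 1.6 = 0.9298
  x=6: (0.129/0.382) × 4.6 = 1.5534
Sum = 4.1000 + 6.0034 + 0.9298 + 1.5534 = 12.5866

12.59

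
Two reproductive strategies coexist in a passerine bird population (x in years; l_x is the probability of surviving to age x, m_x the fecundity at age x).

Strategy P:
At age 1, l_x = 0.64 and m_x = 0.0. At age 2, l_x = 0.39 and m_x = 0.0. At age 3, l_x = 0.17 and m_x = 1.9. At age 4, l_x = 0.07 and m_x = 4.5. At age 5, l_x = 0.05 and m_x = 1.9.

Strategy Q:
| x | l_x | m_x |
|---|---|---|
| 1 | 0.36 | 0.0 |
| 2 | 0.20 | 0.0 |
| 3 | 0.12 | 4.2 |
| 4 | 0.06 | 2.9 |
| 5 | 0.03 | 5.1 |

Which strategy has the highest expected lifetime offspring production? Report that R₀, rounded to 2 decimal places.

Strategy P: R₀ = 0.64×0.0 + 0.39×0.0 + 0.17×1.9 + 0.07×4.5 + 0.05×1.9 = 0.7330
Strategy Q: R₀ = 0.36×0.0 + 0.20×0.0 + 0.12×4.2 + 0.06×2.9 + 0.03×5.1 = 0.8310
Highest R₀: strategy Q with 0.8310.

0.83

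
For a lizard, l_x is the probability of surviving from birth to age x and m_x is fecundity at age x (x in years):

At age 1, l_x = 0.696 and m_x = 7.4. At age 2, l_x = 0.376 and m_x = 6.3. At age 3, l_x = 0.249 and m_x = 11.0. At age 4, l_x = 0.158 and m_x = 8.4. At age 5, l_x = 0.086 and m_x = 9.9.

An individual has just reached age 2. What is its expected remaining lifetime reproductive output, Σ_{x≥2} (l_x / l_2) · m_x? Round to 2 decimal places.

19.38

l_2 = 0.376. Conditional survival from age 2 to x is l_x / l_2.
  x=2: (0.376/0.376) × 6.3 = 6.3000
  x=3: (0.249/0.376) × 11.0 = 7.2846
  x=4: (0.158/0.376) × 8.4 = 3.5298
  x=5: (0.086/0.376) × 9.9 = 2.2644
Sum = 6.3000 + 7.2846 + 3.5298 + 2.2644 = 19.3787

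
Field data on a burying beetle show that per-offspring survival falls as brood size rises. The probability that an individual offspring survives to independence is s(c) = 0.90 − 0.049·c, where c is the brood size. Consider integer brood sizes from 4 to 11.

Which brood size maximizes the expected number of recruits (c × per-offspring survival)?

9

Expected recruits = c × s(c):
  c=4: 4 × 0.704 = 2.816
  c=5: 5 × 0.655 = 3.275
  c=6: 6 × 0.606 = 3.636
  c=7: 7 × 0.557 = 3.899
  c=8: 8 × 0.508 = 4.064
  c=9: 9 × 0.459 = 4.131
  c=10: 10 × 0.410 = 4.100
  c=11: 11 × 0.361 = 3.971
Maximum at c = 9 (4.131 recruits).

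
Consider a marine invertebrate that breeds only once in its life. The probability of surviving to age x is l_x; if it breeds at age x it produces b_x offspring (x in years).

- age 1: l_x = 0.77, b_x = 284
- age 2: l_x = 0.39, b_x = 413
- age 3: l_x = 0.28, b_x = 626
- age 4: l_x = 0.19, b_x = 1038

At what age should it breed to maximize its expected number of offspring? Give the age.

1

Expected offspring if breeding at age x = l_x × b_x:
  age 1: 0.77 × 284 = 218.680
  age 2: 0.39 × 413 = 161.070
  age 3: 0.28 × 626 = 175.280
  age 4: 0.19 × 1038 = 197.220
Maximum at age 1 (218.680).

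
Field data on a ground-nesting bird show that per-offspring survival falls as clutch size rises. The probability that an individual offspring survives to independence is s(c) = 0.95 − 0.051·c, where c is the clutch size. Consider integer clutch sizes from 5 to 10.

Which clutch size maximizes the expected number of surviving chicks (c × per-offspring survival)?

9

Expected surviving chicks = c × s(c):
  c=5: 5 × 0.695 = 3.475
  c=6: 6 × 0.644 = 3.864
  c=7: 7 × 0.593 = 4.151
  c=8: 8 × 0.542 = 4.336
  c=9: 9 × 0.491 = 4.419
  c=10: 10 × 0.440 = 4.400
Maximum at c = 9 (4.419 surviving chicks).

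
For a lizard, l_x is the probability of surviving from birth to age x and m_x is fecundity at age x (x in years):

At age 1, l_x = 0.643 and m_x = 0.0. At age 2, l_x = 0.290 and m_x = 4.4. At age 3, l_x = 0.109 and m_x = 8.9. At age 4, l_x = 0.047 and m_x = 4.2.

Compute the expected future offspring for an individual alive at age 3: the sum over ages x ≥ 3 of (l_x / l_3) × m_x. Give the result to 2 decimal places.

l_3 = 0.109. Conditional survival from age 3 to x is l_x / l_3.
  x=3: (0.109/0.109) × 8.9 = 8.9000
  x=4: (0.047/0.109) × 4.2 = 1.8110
Sum = 8.9000 + 1.8110 = 10.7110

10.71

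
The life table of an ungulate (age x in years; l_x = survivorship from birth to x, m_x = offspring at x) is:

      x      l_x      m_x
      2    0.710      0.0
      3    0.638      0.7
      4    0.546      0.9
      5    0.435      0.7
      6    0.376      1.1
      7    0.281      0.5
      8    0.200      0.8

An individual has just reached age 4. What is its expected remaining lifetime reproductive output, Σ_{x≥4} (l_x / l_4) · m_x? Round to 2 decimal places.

2.77

l_4 = 0.546. Conditional survival from age 4 to x is l_x / l_4.
  x=4: (0.546/0.546) × 0.9 = 0.9000
  x=5: (0.435/0.546) × 0.7 = 0.5577
  x=6: (0.376/0.546) × 1.1 = 0.7575
  x=7: (0.281/0.546) × 0.5 = 0.2573
  x=8: (0.200/0.546) × 0.8 = 0.2930
Sum = 0.9000 + 0.5577 + 0.7575 + 0.2573 + 0.2930 = 2.7656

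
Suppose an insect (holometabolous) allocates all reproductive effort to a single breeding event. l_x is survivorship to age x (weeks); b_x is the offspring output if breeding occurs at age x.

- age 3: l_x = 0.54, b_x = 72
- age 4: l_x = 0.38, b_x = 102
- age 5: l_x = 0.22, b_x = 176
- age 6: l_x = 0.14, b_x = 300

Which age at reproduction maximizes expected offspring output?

Expected offspring if breeding at age x = l_x × b_x:
  age 3: 0.54 × 72 = 38.880
  age 4: 0.38 × 102 = 38.760
  age 5: 0.22 × 176 = 38.720
  age 6: 0.14 × 300 = 42.000
Maximum at age 6 (42.000).

6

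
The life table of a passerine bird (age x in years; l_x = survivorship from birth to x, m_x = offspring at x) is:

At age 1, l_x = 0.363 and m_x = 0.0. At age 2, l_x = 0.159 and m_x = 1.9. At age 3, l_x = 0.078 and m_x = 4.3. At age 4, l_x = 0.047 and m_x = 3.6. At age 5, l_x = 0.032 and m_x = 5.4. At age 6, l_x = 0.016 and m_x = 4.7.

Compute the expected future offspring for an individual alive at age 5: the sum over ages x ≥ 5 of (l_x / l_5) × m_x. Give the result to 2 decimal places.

7.75

l_5 = 0.032. Conditional survival from age 5 to x is l_x / l_5.
  x=5: (0.032/0.032) × 5.4 = 5.4000
  x=6: (0.016/0.032) × 4.7 = 2.3500
Sum = 5.4000 + 2.3500 = 7.7500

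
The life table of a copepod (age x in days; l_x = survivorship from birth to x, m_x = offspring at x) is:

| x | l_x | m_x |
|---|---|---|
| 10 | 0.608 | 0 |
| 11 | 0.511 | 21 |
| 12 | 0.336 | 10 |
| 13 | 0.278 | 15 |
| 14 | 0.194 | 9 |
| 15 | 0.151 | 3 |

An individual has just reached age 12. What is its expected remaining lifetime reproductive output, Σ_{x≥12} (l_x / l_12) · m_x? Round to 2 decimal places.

l_12 = 0.336. Conditional survival from age 12 to x is l_x / l_12.
  x=12: (0.336/0.336) × 10 = 10.0000
  x=13: (0.278/0.336) × 15 = 12.4107
  x=14: (0.194/0.336) × 9 = 5.1964
  x=15: (0.151/0.336) × 3 = 1.3482
Sum = 10.0000 + 12.4107 + 5.1964 + 1.3482 = 28.9554

28.96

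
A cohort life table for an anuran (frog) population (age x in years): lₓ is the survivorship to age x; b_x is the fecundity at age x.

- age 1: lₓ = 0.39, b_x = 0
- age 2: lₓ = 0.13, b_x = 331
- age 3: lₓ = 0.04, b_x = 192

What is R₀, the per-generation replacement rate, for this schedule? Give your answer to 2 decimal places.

R₀ = Σ lₓ b_x:
  age 1: 0.39 × 0 = 0.0000
  age 2: 0.13 × 331 = 43.0300
  age 3: 0.04 × 192 = 7.6800
R₀ = 0.0000 + 43.0300 + 7.6800 = 50.7100

50.71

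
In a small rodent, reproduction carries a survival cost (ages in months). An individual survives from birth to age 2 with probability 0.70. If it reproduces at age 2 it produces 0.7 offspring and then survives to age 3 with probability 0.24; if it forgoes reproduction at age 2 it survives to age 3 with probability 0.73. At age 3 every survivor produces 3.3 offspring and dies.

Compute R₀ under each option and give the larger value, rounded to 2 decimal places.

1.69

breed at age 2: R₀ = 0.70 × (0.7 + 0.24 × 3.3) = 0.70 × 1.4920 = 1.0444
delay to age 3: R₀ = 0.70 × (0.73 × 3.3) = 0.70 × 2.4090 = 1.6863
Higher: delay to age 3 (1.6863).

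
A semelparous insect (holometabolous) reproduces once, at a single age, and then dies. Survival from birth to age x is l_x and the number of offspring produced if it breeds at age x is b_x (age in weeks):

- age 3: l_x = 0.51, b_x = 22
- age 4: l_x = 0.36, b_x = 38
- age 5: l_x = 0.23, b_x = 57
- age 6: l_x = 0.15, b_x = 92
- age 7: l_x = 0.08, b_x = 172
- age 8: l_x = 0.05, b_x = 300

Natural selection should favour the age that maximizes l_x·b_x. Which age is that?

Expected offspring if breeding at age x = l_x × b_x:
  age 3: 0.51 × 22 = 11.220
  age 4: 0.36 × 38 = 13.680
  age 5: 0.23 × 57 = 13.110
  age 6: 0.15 × 92 = 13.800
  age 7: 0.08 × 172 = 13.760
  age 8: 0.05 × 300 = 15.000
Maximum at age 8 (15.000).

8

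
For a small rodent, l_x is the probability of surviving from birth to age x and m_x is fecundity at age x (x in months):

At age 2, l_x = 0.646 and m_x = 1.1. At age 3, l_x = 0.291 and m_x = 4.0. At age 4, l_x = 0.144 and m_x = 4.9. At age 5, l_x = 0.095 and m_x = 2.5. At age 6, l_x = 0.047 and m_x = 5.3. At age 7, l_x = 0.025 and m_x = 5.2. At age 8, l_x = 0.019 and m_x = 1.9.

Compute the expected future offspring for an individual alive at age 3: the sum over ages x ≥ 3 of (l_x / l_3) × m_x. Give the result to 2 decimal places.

8.67

l_3 = 0.291. Conditional survival from age 3 to x is l_x / l_3.
  x=3: (0.291/0.291) × 4.0 = 4.0000
  x=4: (0.144/0.291) × 4.9 = 2.4247
  x=5: (0.095/0.291) × 2.5 = 0.8162
  x=6: (0.047/0.291) × 5.3 = 0.8560
  x=7: (0.025/0.291) × 5.2 = 0.4467
  x=8: (0.019/0.291) × 1.9 = 0.1241
Sum = 4.0000 + 2.4247 + 0.8162 + 0.8560 + 0.4467 + 0.1241 = 8.6677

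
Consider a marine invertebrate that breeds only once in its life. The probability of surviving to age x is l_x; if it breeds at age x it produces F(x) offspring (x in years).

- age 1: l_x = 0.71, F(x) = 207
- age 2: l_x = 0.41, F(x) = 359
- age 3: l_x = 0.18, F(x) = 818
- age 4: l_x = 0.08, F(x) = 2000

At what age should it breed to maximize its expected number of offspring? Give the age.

4

Expected offspring if breeding at age x = l_x × F(x):
  age 1: 0.71 × 207 = 146.970
  age 2: 0.41 × 359 = 147.190
  age 3: 0.18 × 818 = 147.240
  age 4: 0.08 × 2000 = 160.000
Maximum at age 4 (160.000).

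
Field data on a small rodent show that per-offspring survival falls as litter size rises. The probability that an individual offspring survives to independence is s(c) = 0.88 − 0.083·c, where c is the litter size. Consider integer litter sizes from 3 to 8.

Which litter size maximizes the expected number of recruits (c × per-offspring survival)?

5

Expected recruits = c × s(c):
  c=3: 3 × 0.631 = 1.893
  c=4: 4 × 0.548 = 2.192
  c=5: 5 × 0.465 = 2.325
  c=6: 6 × 0.382 = 2.292
  c=7: 7 × 0.299 = 2.093
  c=8: 8 × 0.216 = 1.728
Maximum at c = 5 (2.325 recruits).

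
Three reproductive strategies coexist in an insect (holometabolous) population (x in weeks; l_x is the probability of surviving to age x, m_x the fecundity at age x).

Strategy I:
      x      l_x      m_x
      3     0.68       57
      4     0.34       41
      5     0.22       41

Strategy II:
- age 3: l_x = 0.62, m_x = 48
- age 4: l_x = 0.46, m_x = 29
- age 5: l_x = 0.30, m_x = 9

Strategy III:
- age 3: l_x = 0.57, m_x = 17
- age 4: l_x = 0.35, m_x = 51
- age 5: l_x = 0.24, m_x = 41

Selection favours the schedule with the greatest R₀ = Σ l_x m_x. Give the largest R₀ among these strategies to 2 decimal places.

Strategy I: R₀ = 0.68×57 + 0.34×41 + 0.22×41 = 61.7200
Strategy II: R₀ = 0.62×48 + 0.46×29 + 0.30×9 = 45.8000
Strategy III: R₀ = 0.57×17 + 0.35×51 + 0.24×41 = 37.3800
Highest R₀: strategy I with 61.7200.

61.72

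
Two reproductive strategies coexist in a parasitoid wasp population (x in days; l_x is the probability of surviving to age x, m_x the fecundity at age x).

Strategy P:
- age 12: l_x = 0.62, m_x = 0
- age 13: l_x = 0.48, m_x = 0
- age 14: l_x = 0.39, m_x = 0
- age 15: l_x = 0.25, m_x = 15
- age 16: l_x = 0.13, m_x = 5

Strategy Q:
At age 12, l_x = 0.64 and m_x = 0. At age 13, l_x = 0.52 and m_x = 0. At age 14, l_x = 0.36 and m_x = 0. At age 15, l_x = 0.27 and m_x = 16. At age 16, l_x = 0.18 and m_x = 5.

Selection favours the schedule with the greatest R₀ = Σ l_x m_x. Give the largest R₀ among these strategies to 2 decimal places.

Strategy P: R₀ = 0.62×0 + 0.48×0 + 0.39×0 + 0.25×15 + 0.13×5 = 4.4000
Strategy Q: R₀ = 0.64×0 + 0.52×0 + 0.36×0 + 0.27×16 + 0.18×5 = 5.2200
Highest R₀: strategy Q with 5.2200.

5.22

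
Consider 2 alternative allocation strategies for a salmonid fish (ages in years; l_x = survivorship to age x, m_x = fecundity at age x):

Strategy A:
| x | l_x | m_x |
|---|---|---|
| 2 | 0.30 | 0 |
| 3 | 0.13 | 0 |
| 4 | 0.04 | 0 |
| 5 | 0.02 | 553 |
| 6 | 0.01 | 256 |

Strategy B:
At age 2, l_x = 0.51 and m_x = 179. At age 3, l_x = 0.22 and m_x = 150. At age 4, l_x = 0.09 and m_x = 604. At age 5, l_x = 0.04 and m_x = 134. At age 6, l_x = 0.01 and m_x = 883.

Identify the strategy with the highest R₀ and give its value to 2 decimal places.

192.84

Strategy A: R₀ = 0.30×0 + 0.13×0 + 0.04×0 + 0.02×553 + 0.01×256 = 13.6200
Strategy B: R₀ = 0.51×179 + 0.22×150 + 0.09×604 + 0.04×134 + 0.01×883 = 192.8400
Highest R₀: strategy B with 192.8400.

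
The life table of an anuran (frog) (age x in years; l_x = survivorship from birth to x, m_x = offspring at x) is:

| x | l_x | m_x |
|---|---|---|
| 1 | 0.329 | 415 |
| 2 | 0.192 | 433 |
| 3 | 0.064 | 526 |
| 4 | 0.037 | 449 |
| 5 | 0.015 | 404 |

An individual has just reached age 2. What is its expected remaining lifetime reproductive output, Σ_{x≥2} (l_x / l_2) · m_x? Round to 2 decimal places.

l_2 = 0.192. Conditional survival from age 2 to x is l_x / l_2.
  x=2: (0.192/0.192) × 433 = 433.0000
  x=3: (0.064/0.192) × 526 = 175.3333
  x=4: (0.037/0.192) × 449 = 86.5260
  x=5: (0.015/0.192) × 404 = 31.5625
Sum = 433.0000 + 175.3333 + 86.5260 + 31.5625 = 726.4219

726.42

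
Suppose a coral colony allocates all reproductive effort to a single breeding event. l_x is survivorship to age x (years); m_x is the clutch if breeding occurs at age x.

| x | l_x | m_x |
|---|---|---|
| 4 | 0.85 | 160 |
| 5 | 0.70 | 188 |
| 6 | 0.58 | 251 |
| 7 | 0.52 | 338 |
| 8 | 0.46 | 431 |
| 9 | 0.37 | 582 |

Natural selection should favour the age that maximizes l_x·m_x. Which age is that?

Expected offspring if breeding at age x = l_x × m_x:
  age 4: 0.85 × 160 = 136.000
  age 5: 0.70 × 188 = 131.600
  age 6: 0.58 × 251 = 145.580
  age 7: 0.52 × 338 = 175.760
  age 8: 0.46 × 431 = 198.260
  age 9: 0.37 × 582 = 215.340
Maximum at age 9 (215.340).

9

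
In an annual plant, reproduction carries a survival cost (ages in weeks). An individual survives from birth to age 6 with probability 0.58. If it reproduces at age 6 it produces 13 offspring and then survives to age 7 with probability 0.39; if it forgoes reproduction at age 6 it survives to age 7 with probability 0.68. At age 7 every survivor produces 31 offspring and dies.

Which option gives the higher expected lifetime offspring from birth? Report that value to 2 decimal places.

14.55

breed at age 6: R₀ = 0.58 × (13 + 0.39 × 31) = 0.58 × 25.0900 = 14.5522
delay to age 7: R₀ = 0.58 × (0.68 × 31) = 0.58 × 21.0800 = 12.2264
Higher: breed at age 6 (14.5522).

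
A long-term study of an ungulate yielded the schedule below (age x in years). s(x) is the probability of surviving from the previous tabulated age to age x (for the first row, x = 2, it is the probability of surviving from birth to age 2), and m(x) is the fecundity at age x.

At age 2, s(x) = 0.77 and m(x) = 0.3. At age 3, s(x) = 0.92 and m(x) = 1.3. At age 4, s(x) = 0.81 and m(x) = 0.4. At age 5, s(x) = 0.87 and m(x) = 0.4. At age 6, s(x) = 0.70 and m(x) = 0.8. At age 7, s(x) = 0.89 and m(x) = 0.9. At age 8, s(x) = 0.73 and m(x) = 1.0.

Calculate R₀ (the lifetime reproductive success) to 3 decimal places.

2.368

Survivorship from birth: l_x = s_2·s_3·…·s_x.
  l_2 = 0.77000
  l_3 = 0.70840
  l_4 = 0.57380
  l_5 = 0.49921
  l_6 = 0.34945
  l_7 = 0.31101
  l_8 = 0.22704
R₀ = Σ l_x m(x):
  age 2: 0.77000 × 0.3 = 0.2310
  age 3: 0.70840 × 1.3 = 0.9209
  age 4: 0.57380 × 0.4 = 0.2295
  age 5: 0.49921 × 0.4 = 0.1997
  age 6: 0.34945 × 0.8 = 0.2796
  age 7: 0.31101 × 0.9 = 0.2799
  age 8: 0.22704 × 1.0 = 0.2270
R₀ = 0.2310 + 0.9209 + 0.2295 + 0.1997 + 0.2796 + 0.2799 + 0.2270 = 2.3676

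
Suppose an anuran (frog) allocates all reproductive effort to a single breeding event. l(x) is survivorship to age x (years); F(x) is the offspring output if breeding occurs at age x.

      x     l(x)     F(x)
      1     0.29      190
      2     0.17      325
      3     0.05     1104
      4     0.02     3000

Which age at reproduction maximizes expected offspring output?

Expected offspring if breeding at age x = l(x) × F(x):
  age 1: 0.29 × 190 = 55.100
  age 2: 0.17 × 325 = 55.250
  age 3: 0.05 × 1104 = 55.200
  age 4: 0.02 × 3000 = 60.000
Maximum at age 4 (60.000).

4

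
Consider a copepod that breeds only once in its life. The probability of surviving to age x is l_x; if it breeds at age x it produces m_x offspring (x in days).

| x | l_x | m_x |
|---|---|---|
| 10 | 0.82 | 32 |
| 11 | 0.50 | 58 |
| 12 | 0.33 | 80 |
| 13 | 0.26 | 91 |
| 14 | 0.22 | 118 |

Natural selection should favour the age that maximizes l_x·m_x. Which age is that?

11

Expected offspring if breeding at age x = l_x × m_x:
  age 10: 0.82 × 32 = 26.240
  age 11: 0.50 × 58 = 29.000
  age 12: 0.33 × 80 = 26.400
  age 13: 0.26 × 91 = 23.660
  age 14: 0.22 × 118 = 25.960
Maximum at age 11 (29.000).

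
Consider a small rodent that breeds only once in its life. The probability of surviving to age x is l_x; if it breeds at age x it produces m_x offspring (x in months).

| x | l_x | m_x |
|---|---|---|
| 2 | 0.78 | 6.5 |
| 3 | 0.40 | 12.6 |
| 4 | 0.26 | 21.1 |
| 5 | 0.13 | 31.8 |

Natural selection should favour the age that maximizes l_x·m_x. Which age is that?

4

Expected offspring if breeding at age x = l_x × m_x:
  age 2: 0.78 × 6.5 = 5.070
  age 3: 0.40 × 12.6 = 5.040
  age 4: 0.26 × 21.1 = 5.486
  age 5: 0.13 × 31.8 = 4.134
Maximum at age 4 (5.486).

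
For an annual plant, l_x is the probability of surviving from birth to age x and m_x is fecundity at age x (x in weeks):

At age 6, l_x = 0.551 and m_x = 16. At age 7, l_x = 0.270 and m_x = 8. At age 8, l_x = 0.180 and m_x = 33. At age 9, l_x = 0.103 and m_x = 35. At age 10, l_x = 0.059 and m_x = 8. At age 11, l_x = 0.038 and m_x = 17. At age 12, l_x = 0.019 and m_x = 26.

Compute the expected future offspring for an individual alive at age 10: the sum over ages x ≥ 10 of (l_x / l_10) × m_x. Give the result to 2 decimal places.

l_10 = 0.059. Conditional survival from age 10 to x is l_x / l_10.
  x=10: (0.059/0.059) × 8 = 8.0000
  x=11: (0.038/0.059) × 17 = 10.9492
  x=12: (0.019/0.059) × 26 = 8.3729
Sum = 8.0000 + 10.9492 + 8.3729 = 27.3220

27.32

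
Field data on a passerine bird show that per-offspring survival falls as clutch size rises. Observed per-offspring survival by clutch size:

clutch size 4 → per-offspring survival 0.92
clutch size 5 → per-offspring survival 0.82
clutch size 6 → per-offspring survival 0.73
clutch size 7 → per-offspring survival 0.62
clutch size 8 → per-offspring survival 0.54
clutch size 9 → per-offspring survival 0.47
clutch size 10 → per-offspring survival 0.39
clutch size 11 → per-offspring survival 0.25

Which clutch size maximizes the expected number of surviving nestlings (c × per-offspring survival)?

Expected surviving nestlings = c × s(c):
  c=4: 4 × 0.92 = 3.680
  c=5: 5 × 0.82 = 4.100
  c=6: 6 × 0.73 = 4.380
  c=7: 7 × 0.62 = 4.340
  c=8: 8 × 0.54 = 4.320
  c=9: 9 × 0.47 = 4.230
  c=10: 10 × 0.39 = 3.900
  c=11: 11 × 0.25 = 2.750
Maximum at c = 6 (4.380 surviving nestlings).

6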